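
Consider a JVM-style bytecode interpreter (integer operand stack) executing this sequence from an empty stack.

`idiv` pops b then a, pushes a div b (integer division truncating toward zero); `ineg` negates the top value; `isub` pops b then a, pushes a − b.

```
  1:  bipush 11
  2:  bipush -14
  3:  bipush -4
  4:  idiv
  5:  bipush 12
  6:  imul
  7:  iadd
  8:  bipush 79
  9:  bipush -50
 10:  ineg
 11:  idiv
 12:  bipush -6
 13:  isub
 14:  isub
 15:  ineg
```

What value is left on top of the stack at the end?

-40

bipush 11  → [11]
bipush -14 → [11, -14]
bipush -4  → [11, -14, -4]
idiv       → [11, 3]
bipush 12  → [11, 3, 12]
imul       → [11, 36]
iadd       → [47]
bipush 79  → [47, 79]
bipush -50 → [47, 79, -50]
ineg       → [47, 79, 50]
idiv       → [47, 1]
bipush -6  → [47, 1, -6]
isub       → [47, 7]
isub       → [40]
ineg       → [-40]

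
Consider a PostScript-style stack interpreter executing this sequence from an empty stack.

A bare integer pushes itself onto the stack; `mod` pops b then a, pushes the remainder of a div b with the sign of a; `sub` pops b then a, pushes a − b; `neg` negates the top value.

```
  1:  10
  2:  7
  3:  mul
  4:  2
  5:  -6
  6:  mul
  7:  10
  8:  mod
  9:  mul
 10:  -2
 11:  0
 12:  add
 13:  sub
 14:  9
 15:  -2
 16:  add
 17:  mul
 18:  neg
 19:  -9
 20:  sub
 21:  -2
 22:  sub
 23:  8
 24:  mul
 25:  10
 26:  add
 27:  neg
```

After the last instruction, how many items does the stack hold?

10  → 10
7   → 10 7
mul → 70
2   → 70 2
-6  → 70 2 -6
mul → 70 -12
10  → 70 -12 10
mod → 70 -2
mul → -140
-2  → -140 -2
0   → -140 -2 0
add → -140 -2
sub → -138
9   → -138 9
-2  → -138 9 -2
add → -138 7
mul → -966
neg → 966
-9  → 966 -9
sub → 975
-2  → 975 -2
sub → 977
8   → 977 8
mul → 7816
10  → 7816 10
add → 7826
neg → -7826

1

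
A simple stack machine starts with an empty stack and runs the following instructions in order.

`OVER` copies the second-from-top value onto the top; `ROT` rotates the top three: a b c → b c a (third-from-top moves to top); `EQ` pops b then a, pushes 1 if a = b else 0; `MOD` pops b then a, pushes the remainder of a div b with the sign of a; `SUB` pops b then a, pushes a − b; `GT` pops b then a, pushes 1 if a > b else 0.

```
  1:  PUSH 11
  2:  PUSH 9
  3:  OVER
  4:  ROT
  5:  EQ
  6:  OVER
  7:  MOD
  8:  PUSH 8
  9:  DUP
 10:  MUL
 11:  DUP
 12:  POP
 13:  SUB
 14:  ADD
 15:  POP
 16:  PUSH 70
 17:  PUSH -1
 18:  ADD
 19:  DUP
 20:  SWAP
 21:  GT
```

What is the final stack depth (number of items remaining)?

1

PUSH 11 -> 11
PUSH 9  -> 11 9
OVER    -> 11 9 11
ROT     -> 9 11 11
EQ      -> 9 1
OVER    -> 9 1 9
MOD     -> 9 1
PUSH 8  -> 9 1 8
DUP     -> 9 1 8 8
MUL     -> 9 1 64
DUP     -> 9 1 64 64
POP     -> 9 1 64
SUB     -> 9 -63
ADD     -> -54
POP     -> (empty)
PUSH 70 -> 70
PUSH -1 -> 70 -1
ADD     -> 69
DUP     -> 69 69
SWAP    -> 69 69
GT      -> 0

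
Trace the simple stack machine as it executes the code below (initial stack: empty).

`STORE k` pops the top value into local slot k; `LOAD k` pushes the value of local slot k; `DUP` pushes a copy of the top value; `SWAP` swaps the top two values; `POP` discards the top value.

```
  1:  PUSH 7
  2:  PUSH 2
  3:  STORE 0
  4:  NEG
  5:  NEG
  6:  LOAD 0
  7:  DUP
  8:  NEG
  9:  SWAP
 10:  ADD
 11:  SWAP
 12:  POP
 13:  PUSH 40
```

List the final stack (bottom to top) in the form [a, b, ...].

[0, 40]

PUSH 7  : [7]
PUSH 2  : [7, 2]
STORE 0 : [7]
NEG     : [-7]
NEG     : [7]
LOAD 0  : [7, 2]
DUP     : [7, 2, 2]
NEG     : [7, 2, -2]
SWAP    : [7, -2, 2]
ADD     : [7, 0]
SWAP    : [0, 7]
POP     : [0]
PUSH 40 : [0, 40]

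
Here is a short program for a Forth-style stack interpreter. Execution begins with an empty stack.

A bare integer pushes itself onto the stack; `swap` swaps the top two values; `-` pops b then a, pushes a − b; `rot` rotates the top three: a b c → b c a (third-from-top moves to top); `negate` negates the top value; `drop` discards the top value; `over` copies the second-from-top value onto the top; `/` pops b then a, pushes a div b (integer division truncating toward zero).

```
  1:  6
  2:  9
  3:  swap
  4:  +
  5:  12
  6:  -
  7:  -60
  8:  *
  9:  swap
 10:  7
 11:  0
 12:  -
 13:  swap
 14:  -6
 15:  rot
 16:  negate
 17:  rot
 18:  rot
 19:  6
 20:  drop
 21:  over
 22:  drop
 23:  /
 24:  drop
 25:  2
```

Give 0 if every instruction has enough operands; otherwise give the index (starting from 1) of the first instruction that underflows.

9

6     6
9     6 9
swap  9 6
+     15
12    15 12
-     3
-60   3 -60
*     -180
swap  — needs 2 operands, stack has 1 → underflow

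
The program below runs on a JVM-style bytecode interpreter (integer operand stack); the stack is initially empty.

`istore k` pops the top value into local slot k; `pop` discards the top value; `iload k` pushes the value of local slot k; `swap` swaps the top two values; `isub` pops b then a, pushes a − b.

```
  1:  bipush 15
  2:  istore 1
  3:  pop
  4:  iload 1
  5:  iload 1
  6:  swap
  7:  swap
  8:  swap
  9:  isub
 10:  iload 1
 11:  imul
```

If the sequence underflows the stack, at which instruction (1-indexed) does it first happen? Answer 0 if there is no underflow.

bipush 15 -> 15
istore 1  -> (empty)
pop  — needs 1 operand, stack has 0 → underflow

3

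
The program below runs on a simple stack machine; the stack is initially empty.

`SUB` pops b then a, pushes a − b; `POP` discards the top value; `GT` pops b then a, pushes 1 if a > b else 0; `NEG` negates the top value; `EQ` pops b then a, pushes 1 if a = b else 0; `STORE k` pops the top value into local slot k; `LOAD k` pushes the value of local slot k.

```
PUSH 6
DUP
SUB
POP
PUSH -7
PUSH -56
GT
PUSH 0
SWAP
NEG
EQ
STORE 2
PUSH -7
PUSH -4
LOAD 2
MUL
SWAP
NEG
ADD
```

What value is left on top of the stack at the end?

PUSH 6   : 6
DUP      : 6 6
SUB      : 0
POP      : (empty)
PUSH -7  : -7
PUSH -56 : -7 -56
GT       : 1
PUSH 0   : 1 0
SWAP     : 0 1
NEG      : 0 -1
EQ       : 0
STORE 2  : (empty)
PUSH -7  : -7
PUSH -4  : -7 -4
LOAD 2   : -7 -4 0
MUL      : -7 0
SWAP     : 0 -7
NEG      : 0 7
ADD      : 7

7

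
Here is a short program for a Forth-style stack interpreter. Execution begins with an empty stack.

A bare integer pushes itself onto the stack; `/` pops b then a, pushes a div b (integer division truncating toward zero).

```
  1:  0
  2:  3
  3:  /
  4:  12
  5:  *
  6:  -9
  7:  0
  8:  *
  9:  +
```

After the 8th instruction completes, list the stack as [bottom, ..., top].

0  : [0]
3  : [0, 3]
/  : [0]
12 : [0, 12]
*  : [0]
-9 : [0, -9]
0  : [0, -9, 0]
*  : [0, 0]

[0, 0]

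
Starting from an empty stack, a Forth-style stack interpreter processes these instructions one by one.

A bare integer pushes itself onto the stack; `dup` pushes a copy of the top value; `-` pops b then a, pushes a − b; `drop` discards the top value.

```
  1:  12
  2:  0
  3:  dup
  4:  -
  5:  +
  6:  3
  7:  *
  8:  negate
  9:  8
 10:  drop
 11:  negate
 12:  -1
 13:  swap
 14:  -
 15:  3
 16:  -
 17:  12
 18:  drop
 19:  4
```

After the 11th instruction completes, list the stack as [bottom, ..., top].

12     → [12]
0      → [12, 0]
dup    → [12, 0, 0]
-      → [12, 0]
+      → [12]
3      → [12, 3]
*      → [36]
negate → [-36]
8      → [-36, 8]
drop   → [-36]
negate → [36]

[36]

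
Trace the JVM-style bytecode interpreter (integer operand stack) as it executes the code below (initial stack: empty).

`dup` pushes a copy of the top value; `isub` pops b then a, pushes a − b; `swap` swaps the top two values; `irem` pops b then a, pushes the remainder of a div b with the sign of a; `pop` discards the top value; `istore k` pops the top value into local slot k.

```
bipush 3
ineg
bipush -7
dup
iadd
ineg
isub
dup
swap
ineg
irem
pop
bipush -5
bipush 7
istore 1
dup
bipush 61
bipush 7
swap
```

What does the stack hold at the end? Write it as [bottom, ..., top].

[-5, -5, 7, 61]

bipush 3  : 3
ineg      : -3
bipush -7 : -3 -7
dup       : -3 -7 -7
iadd      : -3 -14
ineg      : -3 14
isub      : -17
dup       : -17 -17
swap      : -17 -17
ineg      : -17 17
irem      : 0
pop       : (empty)
bipush -5 : -5
bipush 7  : -5 7
istore 1  : -5
dup       : -5 -5
bipush 61 : -5 -5 61
bipush 7  : -5 -5 61 7
swap      : -5 -5 7 61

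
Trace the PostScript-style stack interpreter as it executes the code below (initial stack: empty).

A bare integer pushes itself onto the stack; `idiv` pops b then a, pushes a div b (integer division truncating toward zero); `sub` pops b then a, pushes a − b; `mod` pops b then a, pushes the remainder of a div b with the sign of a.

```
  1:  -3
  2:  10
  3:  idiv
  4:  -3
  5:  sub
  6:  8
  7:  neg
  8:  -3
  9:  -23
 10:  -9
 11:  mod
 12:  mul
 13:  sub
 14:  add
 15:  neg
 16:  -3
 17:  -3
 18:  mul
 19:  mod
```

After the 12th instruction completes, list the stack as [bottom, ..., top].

[3, -8, 15]

-3   : [-3]
10   : [-3, 10]
idiv : [0]
-3   : [0, -3]
sub  : [3]
8    : [3, 8]
neg  : [3, -8]
-3   : [3, -8, -3]
-23  : [3, -8, -3, -23]
-9   : [3, -8, -3, -23, -9]
mod  : [3, -8, -3, -5]
mul  : [3, -8, 15]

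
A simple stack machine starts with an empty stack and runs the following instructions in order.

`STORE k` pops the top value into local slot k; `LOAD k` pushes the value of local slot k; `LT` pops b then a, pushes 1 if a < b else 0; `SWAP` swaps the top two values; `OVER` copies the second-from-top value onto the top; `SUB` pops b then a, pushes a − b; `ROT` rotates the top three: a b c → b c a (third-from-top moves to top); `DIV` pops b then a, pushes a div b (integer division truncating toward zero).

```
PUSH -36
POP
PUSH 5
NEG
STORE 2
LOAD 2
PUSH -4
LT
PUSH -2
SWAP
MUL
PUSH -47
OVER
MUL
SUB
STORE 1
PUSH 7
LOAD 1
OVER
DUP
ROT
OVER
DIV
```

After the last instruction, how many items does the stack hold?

4

PUSH -36 : -36
POP      : (empty)
PUSH 5   : 5
NEG      : -5
STORE 2  : (empty)
LOAD 2   : -5
PUSH -4  : -5 -4
LT       : 1
PUSH -2  : 1 -2
SWAP     : -2 1
MUL      : -2
PUSH -47 : -2 -47
OVER     : -2 -47 -2
MUL      : -2 94
SUB      : -96
STORE 1  : (empty)
PUSH 7   : 7
LOAD 1   : 7 -96
OVER     : 7 -96 7
DUP      : 7 -96 7 7
ROT      : 7 7 7 -96
OVER     : 7 7 7 -96 7
DIV      : 7 7 7 -13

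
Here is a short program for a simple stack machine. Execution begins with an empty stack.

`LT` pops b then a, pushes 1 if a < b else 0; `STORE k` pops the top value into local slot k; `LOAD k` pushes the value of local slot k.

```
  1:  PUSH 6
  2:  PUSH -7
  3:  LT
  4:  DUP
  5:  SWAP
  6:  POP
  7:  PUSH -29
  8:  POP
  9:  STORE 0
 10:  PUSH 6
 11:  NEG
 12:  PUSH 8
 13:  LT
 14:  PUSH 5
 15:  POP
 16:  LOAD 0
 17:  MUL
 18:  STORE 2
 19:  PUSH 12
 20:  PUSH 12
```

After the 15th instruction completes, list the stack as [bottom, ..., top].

[1]

PUSH 6   : 6
PUSH -7  : 6 -7
LT       : 0
DUP      : 0 0
SWAP     : 0 0
POP      : 0
PUSH -29 : 0 -29
POP      : 0
STORE 0  : (empty)
PUSH 6   : 6
NEG      : -6
PUSH 8   : -6 8
LT       : 1
PUSH 5   : 1 5
POP      : 1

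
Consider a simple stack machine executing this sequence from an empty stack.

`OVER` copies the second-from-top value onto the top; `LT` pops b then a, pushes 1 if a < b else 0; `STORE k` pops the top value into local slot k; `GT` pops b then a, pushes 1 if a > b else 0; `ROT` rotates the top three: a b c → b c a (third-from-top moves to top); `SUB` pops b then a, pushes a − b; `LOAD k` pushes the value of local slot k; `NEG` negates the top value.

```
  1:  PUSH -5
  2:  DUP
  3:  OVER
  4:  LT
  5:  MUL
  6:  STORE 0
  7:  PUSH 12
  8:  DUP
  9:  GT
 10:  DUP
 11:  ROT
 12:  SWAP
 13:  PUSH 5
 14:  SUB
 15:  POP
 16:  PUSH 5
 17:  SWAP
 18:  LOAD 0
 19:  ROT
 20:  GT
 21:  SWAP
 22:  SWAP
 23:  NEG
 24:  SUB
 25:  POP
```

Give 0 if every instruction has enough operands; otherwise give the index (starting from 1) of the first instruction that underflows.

11

PUSH -5  -5
DUP      -5 -5
OVER     -5 -5 -5
LT       -5 0
MUL      0
STORE 0  (empty)
PUSH 12  12
DUP      12 12
GT       0
DUP      0 0
ROT  — needs 3 operands, stack has 2 → underflow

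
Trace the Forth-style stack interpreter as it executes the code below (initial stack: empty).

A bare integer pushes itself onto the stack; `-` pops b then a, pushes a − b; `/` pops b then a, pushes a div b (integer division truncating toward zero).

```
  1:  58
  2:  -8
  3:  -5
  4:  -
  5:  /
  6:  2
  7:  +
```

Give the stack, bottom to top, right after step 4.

58 : [58]
-8 : [58, -8]
-5 : [58, -8, -5]
-  : [58, -3]

[58, -3]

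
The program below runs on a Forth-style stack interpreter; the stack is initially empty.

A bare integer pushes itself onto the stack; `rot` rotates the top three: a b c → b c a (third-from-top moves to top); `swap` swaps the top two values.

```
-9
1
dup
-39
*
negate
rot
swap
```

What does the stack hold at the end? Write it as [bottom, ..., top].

-9     → -9
1      → -9 1
dup    → -9 1 1
-39    → -9 1 1 -39
*      → -9 1 -39
negate → -9 1 39
rot    → 1 39 -9
swap   → 1 -9 39

[1, -9, 39]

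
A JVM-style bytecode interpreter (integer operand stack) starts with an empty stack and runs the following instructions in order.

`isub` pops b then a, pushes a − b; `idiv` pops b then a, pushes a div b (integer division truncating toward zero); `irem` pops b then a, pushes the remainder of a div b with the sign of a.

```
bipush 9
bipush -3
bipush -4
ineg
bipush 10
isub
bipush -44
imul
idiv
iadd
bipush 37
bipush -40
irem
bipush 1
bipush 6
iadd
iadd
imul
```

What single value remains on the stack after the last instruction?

396

bipush 9    [9]
bipush -3   [9, -3]
bipush -4   [9, -3, -4]
ineg        [9, -3, 4]
bipush 10   [9, -3, 4, 10]
isub        [9, -3, -6]
bipush -44  [9, -3, -6, -44]
imul        [9, -3, 264]
idiv        [9, 0]
iadd        [9]
bipush 37   [9, 37]
bipush -40  [9, 37, -40]
irem        [9, 37]
bipush 1    [9, 37, 1]
bipush 6    [9, 37, 1, 6]
iadd        [9, 37, 7]
iadd        [9, 44]
imul        [396]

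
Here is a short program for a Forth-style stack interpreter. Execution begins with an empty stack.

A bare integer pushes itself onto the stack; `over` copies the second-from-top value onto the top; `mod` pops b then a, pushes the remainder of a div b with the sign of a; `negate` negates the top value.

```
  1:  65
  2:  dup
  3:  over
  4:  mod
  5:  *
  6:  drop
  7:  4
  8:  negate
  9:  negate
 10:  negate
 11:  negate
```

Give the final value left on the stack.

4

65     → 65
dup    → 65 65
over   → 65 65 65
mod    → 65 0
*      → 0
drop   → (empty)
4      → 4
negate → -4
negate → 4
negate → -4
negate → 4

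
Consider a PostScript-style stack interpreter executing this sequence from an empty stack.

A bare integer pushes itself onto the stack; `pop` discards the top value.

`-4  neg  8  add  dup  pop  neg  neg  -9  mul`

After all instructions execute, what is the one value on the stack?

-4  : [-4]
neg : [4]
8   : [4, 8]
add : [12]
dup : [12, 12]
pop : [12]
neg : [-12]
neg : [12]
-9  : [12, -9]
mul : [-108]

-108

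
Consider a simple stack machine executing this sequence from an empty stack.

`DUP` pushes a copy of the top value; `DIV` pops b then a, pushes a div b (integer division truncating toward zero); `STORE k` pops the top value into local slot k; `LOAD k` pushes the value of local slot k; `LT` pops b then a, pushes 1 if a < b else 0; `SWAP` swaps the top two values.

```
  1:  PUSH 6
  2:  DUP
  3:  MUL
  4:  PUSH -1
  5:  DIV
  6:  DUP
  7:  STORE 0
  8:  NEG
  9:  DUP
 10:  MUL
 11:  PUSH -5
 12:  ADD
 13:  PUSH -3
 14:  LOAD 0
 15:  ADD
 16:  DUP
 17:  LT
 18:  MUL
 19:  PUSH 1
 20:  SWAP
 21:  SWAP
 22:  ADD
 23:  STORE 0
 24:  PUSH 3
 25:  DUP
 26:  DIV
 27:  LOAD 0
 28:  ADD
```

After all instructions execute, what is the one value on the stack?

2

PUSH 6  -> 6
DUP     -> 6 6
MUL     -> 36
PUSH -1 -> 36 -1
DIV     -> -36
DUP     -> -36 -36
STORE 0 -> -36
NEG     -> 36
DUP     -> 36 36
MUL     -> 1296
PUSH -5 -> 1296 -5
ADD     -> 1291
PUSH -3 -> 1291 -3
LOAD 0  -> 1291 -3 -36
ADD     -> 1291 -39
DUP     -> 1291 -39 -39
LT      -> 1291 0
MUL     -> 0
PUSH 1  -> 0 1
SWAP    -> 1 0
SWAP    -> 0 1
ADD     -> 1
STORE 0 -> (empty)
PUSH 3  -> 3
DUP     -> 3 3
DIV     -> 1
LOAD 0  -> 1 1
ADD     -> 2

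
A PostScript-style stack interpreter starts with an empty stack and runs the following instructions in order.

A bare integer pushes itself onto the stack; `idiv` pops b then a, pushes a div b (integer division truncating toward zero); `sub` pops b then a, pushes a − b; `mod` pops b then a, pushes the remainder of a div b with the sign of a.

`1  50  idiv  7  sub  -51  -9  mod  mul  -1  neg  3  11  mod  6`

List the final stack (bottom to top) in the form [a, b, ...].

[42, 1, 3, 6]

1    → [1]
50   → [1, 50]
idiv → [0]
7    → [0, 7]
sub  → [-7]
-51  → [-7, -51]
-9   → [-7, -51, -9]
mod  → [-7, -6]
mul  → [42]
-1   → [42, -1]
neg  → [42, 1]
3    → [42, 1, 3]
11   → [42, 1, 3, 11]
mod  → [42, 1, 3]
6    → [42, 1, 3, 6]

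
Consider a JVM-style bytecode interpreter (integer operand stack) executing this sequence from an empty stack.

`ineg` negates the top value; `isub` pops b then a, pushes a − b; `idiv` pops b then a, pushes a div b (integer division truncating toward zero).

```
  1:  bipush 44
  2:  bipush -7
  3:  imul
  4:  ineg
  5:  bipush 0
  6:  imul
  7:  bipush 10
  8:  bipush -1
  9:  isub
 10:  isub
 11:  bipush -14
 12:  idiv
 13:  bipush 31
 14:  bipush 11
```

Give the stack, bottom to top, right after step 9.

[0, 11]

bipush 44 -> 44
bipush -7 -> 44 -7
imul      -> -308
ineg      -> 308
bipush 0  -> 308 0
imul      -> 0
bipush 10 -> 0 10
bipush -1 -> 0 10 -1
isub      -> 0 11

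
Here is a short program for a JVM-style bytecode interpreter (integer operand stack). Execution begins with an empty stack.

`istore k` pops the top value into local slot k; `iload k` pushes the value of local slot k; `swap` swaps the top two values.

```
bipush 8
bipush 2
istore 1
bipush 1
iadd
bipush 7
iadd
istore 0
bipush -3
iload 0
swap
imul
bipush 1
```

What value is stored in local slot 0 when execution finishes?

bipush 8  : [8]
bipush 2  : [8, 2]
istore 1  : [8]
bipush 1  : [8, 1]
iadd      : [9]
bipush 7  : [9, 7]
iadd      : [16]
istore 0  : []
bipush -3 : [-3]
iload 0   : [-3, 16]
swap      : [16, -3]
imul      : [-48]
bipush 1  : [-48, 1]

16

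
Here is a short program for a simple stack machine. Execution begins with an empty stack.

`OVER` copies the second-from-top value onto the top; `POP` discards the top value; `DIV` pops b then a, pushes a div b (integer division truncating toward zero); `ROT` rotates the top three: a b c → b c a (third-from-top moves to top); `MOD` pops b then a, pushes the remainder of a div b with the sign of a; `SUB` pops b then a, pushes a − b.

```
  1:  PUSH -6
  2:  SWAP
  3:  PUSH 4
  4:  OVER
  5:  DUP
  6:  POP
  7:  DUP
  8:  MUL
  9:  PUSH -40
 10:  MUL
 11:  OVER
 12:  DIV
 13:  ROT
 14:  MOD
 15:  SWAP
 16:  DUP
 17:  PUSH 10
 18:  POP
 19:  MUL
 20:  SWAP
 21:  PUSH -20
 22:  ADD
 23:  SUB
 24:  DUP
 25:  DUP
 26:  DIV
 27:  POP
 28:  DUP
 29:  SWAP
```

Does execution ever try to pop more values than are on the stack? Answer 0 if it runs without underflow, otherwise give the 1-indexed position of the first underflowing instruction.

2

PUSH -6  [-6]
SWAP  — needs 2 operands, stack has 1 → underflow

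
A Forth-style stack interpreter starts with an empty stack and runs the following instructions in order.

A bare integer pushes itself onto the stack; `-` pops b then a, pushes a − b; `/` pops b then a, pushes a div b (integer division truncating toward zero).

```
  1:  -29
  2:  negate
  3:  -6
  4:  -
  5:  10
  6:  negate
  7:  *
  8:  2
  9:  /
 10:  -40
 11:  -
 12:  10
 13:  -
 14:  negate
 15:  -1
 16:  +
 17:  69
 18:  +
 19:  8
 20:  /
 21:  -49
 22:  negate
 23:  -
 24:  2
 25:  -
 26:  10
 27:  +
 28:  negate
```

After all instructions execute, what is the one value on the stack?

-29    → -29
negate → 29
-6     → 29 -6
-      → 35
10     → 35 10
negate → 35 -10
*      → -350
2      → -350 2
/      → -175
-40    → -175 -40
-      → -135
10     → -135 10
-      → -145
negate → 145
-1     → 145 -1
+      → 144
69     → 144 69
+      → 213
8      → 213 8
/      → 26
-49    → 26 -49
negate → 26 49
-      → -23
2      → -23 2
-      → -25
10     → -25 10
+      → -15
negate → 15

15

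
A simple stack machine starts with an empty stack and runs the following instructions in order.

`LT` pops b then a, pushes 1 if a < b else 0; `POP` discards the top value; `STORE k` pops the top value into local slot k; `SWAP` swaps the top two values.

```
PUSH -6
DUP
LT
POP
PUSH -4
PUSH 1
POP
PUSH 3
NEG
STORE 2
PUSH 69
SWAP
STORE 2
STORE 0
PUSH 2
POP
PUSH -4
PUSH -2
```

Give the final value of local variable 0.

69

PUSH -6  -6
DUP      -6 -6
LT       0
POP      (empty)
PUSH -4  -4
PUSH 1   -4 1
POP      -4
PUSH 3   -4 3
NEG      -4 -3
STORE 2  -4
PUSH 69  -4 69
SWAP     69 -4
STORE 2  69
STORE 0  (empty)
PUSH 2   2
POP      (empty)
PUSH -4  -4
PUSH -2  -4 -2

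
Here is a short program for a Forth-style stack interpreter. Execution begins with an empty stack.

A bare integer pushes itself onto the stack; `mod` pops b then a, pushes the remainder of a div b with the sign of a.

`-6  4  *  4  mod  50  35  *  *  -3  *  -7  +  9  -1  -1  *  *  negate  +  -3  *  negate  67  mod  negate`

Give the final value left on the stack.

-6      -6
4       -6 4
*       -24
4       -24 4
mod     0
50      0 50
35      0 50 35
*       0 1750
*       0
-3      0 -3
*       0
-7      0 -7
+       -7
9       -7 9
-1      -7 9 -1
-1      -7 9 -1 -1
*       -7 9 1
*       -7 9
negate  -7 -9
+       -16
-3      -16 -3
*       48
negate  -48
67      -48 67
mod     -48
negate  48

48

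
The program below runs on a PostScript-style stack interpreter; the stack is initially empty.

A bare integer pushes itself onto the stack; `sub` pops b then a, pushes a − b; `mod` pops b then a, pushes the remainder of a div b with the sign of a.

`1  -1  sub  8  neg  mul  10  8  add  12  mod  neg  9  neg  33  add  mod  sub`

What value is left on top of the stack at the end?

-10

1   -> 1
-1  -> 1 -1
sub -> 2
8   -> 2 8
neg -> 2 -8
mul -> -16
10  -> -16 10
8   -> -16 10 8
add -> -16 18
12  -> -16 18 12
mod -> -16 6
neg -> -16 -6
9   -> -16 -6 9
neg -> -16 -6 -9
33  -> -16 -6 -9 33
add -> -16 -6 24
mod -> -16 -6
sub -> -10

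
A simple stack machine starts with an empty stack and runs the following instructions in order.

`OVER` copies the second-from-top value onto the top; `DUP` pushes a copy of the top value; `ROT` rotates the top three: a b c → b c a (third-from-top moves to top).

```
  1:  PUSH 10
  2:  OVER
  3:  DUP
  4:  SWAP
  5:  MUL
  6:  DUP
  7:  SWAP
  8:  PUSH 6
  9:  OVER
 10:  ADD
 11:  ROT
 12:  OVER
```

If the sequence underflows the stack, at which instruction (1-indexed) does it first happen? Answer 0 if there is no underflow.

PUSH 10  10
OVER  — needs 2 operands, stack has 1 → underflow

2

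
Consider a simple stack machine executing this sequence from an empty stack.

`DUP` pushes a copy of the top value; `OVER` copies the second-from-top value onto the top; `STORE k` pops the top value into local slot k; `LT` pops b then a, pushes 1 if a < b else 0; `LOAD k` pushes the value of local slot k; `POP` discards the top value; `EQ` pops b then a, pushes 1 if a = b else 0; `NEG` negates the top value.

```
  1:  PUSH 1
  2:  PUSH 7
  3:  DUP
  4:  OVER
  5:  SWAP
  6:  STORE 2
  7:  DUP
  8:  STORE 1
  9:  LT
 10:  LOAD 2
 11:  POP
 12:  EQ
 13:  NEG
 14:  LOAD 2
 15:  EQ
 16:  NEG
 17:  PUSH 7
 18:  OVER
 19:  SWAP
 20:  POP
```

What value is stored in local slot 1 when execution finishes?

7

PUSH 1   [1]
PUSH 7   [1, 7]
DUP      [1, 7, 7]
OVER     [1, 7, 7, 7]
SWAP     [1, 7, 7, 7]
STORE 2  [1, 7, 7]
DUP      [1, 7, 7, 7]
STORE 1  [1, 7, 7]
LT       [1, 0]
LOAD 2   [1, 0, 7]
POP      [1, 0]
EQ       [0]
NEG      [0]
LOAD 2   [0, 7]
EQ       [0]
NEG      [0]
PUSH 7   [0, 7]
OVER     [0, 7, 0]
SWAP     [0, 0, 7]
POP      [0, 0]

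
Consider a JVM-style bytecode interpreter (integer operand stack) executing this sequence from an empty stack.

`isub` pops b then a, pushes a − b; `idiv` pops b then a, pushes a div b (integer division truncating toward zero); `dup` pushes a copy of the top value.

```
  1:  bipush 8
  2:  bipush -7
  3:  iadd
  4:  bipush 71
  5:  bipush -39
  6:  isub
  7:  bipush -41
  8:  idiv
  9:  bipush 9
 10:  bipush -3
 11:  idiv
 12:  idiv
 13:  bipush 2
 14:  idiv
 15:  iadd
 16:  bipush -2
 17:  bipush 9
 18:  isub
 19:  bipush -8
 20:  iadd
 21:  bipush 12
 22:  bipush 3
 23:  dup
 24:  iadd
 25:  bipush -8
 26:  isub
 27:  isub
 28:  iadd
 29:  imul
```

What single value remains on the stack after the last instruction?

-21

bipush 8   → 8
bipush -7  → 8 -7
iadd       → 1
bipush 71  → 1 71
bipush -39 → 1 71 -39
isub       → 1 110
bipush -41 → 1 110 -41
idiv       → 1 -2
bipush 9   → 1 -2 9
bipush -3  → 1 -2 9 -3
idiv       → 1 -2 -3
idiv       → 1 0
bipush 2   → 1 0 2
idiv       → 1 0
iadd       → 1
bipush -2  → 1 -2
bipush 9   → 1 -2 9
isub       → 1 -11
bipush -8  → 1 -11 -8
iadd       → 1 -19
bipush 12  → 1 -19 12
bipush 3   → 1 -19 12 3
dup        → 1 -19 12 3 3
iadd       → 1 -19 12 6
bipush -8  → 1 -19 12 6 -8
isub       → 1 -19 12 14
isub       → 1 -19 -2
iadd       → 1 -21
imul       → -21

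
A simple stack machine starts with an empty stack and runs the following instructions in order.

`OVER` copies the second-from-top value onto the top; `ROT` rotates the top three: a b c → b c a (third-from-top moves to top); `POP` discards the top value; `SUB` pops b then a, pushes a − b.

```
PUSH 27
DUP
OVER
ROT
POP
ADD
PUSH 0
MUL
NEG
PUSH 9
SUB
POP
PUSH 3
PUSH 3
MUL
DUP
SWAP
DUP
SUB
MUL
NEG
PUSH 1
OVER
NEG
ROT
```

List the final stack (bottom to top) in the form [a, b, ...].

PUSH 27 -> 27
DUP     -> 27 27
OVER    -> 27 27 27
ROT     -> 27 27 27
POP     -> 27 27
ADD     -> 54
PUSH 0  -> 54 0
MUL     -> 0
NEG     -> 0
PUSH 9  -> 0 9
SUB     -> -9
POP     -> (empty)
PUSH 3  -> 3
PUSH 3  -> 3 3
MUL     -> 9
DUP     -> 9 9
SWAP    -> 9 9
DUP     -> 9 9 9
SUB     -> 9 0
MUL     -> 0
NEG     -> 0
PUSH 1  -> 0 1
OVER    -> 0 1 0
NEG     -> 0 1 0
ROT     -> 1 0 0

[1, 0, 0]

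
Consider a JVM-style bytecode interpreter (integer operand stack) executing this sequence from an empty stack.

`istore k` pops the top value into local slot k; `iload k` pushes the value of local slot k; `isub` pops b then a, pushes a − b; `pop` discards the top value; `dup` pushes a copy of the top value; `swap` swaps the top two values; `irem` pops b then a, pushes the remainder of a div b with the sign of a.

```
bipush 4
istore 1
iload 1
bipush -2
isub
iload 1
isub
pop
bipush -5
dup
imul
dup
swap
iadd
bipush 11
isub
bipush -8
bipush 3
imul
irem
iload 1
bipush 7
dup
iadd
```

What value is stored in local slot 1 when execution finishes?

bipush 4  -> [4]
istore 1  -> []
iload 1   -> [4]
bipush -2 -> [4, -2]
isub      -> [6]
iload 1   -> [6, 4]
isub      -> [2]
pop       -> []
bipush -5 -> [-5]
dup       -> [-5, -5]
imul      -> [25]
dup       -> [25, 25]
swap      -> [25, 25]
iadd      -> [50]
bipush 11 -> [50, 11]
isub      -> [39]
bipush -8 -> [39, -8]
bipush 3  -> [39, -8, 3]
imul      -> [39, -24]
irem      -> [15]
iload 1   -> [15, 4]
bipush 7  -> [15, 4, 7]
dup       -> [15, 4, 7, 7]
iadd      -> [15, 4, 14]

4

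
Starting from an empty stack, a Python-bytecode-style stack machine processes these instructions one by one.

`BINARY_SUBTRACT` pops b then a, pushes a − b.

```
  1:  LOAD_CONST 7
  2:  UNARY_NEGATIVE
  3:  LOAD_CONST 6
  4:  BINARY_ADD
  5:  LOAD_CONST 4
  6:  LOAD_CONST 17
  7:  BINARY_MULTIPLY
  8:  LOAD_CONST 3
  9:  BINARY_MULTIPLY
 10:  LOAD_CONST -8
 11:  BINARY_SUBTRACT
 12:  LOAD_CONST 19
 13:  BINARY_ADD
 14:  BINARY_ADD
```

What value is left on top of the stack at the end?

230

LOAD_CONST 7    → 7
UNARY_NEGATIVE  → -7
LOAD_CONST 6    → -7 6
BINARY_ADD      → -1
LOAD_CONST 4    → -1 4
LOAD_CONST 17   → -1 4 17
BINARY_MULTIPLY → -1 68
LOAD_CONST 3    → -1 68 3
BINARY_MULTIPLY → -1 204
LOAD_CONST -8   → -1 204 -8
BINARY_SUBTRACT → -1 212
LOAD_CONST 19   → -1 212 19
BINARY_ADD      → -1 231
BINARY_ADD      → 230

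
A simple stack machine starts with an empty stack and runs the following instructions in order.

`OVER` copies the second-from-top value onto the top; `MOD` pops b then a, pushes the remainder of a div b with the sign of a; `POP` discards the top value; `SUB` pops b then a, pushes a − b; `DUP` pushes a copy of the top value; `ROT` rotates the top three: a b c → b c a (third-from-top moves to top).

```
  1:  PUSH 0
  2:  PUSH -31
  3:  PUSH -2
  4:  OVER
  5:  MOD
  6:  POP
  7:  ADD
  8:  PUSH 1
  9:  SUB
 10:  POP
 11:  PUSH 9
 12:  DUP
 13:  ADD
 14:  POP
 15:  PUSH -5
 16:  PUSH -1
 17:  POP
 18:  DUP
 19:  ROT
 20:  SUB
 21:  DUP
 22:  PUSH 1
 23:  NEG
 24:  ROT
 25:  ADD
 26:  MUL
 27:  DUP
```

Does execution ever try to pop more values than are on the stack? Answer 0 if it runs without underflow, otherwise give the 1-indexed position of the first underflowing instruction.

PUSH 0   : 0
PUSH -31 : 0 -31
PUSH -2  : 0 -31 -2
OVER     : 0 -31 -2 -31
MOD      : 0 -31 -2
POP      : 0 -31
ADD      : -31
PUSH 1   : -31 1
SUB      : -32
POP      : (empty)
PUSH 9   : 9
DUP      : 9 9
ADD      : 18
POP      : (empty)
PUSH -5  : -5
PUSH -1  : -5 -1
POP      : -5
DUP      : -5 -5
ROT  — needs 3 operands, stack has 2 → underflow

19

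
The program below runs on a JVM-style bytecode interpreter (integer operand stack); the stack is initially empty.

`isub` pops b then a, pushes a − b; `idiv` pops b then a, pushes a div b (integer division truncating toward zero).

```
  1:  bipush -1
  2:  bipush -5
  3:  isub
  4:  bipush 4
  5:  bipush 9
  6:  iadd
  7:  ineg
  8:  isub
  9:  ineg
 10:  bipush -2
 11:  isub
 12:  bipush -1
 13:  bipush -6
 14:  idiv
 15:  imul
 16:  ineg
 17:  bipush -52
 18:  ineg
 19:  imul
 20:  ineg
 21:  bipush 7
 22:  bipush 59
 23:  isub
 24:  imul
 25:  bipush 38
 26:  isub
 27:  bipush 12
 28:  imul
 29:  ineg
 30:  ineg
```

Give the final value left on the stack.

bipush -1  : [-1]
bipush -5  : [-1, -5]
isub       : [4]
bipush 4   : [4, 4]
bipush 9   : [4, 4, 9]
iadd       : [4, 13]
ineg       : [4, -13]
isub       : [17]
ineg       : [-17]
bipush -2  : [-17, -2]
isub       : [-15]
bipush -1  : [-15, -1]
bipush -6  : [-15, -1, -6]
idiv       : [-15, 0]
imul       : [0]
ineg       : [0]
bipush -52 : [0, -52]
ineg       : [0, 52]
imul       : [0]
ineg       : [0]
bipush 7   : [0, 7]
bipush 59  : [0, 7, 59]
isub       : [0, -52]
imul       : [0]
bipush 38  : [0, 38]
isub       : [-38]
bipush 12  : [-38, 12]
imul       : [-456]
ineg       : [456]
ineg       : [-456]

-456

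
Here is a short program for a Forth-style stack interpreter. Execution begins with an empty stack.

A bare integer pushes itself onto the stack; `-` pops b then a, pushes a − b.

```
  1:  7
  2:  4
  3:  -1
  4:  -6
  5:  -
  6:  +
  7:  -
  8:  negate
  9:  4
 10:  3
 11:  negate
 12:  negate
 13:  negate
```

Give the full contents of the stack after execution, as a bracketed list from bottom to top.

7       7
4       7 4
-1      7 4 -1
-6      7 4 -1 -6
-       7 4 5
+       7 9
-       -2
negate  2
4       2 4
3       2 4 3
negate  2 4 -3
negate  2 4 3
negate  2 4 -3

[2, 4, -3]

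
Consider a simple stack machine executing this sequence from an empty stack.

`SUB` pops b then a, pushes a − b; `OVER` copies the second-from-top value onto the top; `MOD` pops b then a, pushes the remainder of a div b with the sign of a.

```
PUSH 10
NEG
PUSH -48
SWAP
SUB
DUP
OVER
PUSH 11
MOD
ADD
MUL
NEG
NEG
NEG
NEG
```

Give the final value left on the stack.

PUSH 10  : [10]
NEG      : [-10]
PUSH -48 : [-10, -48]
SWAP     : [-48, -10]
SUB      : [-38]
DUP      : [-38, -38]
OVER     : [-38, -38, -38]
PUSH 11  : [-38, -38, -38, 11]
MOD      : [-38, -38, -5]
ADD      : [-38, -43]
MUL      : [1634]
NEG      : [-1634]
NEG      : [1634]
NEG      : [-1634]
NEG      : [1634]

1634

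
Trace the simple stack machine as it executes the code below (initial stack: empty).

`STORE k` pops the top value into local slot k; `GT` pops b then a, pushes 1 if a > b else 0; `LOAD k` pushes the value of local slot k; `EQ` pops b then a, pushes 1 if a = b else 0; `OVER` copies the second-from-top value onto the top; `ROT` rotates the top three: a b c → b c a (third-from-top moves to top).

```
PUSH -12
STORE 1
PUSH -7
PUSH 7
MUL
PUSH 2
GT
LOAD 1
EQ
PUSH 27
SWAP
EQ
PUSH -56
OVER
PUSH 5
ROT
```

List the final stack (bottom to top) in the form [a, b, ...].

[0, 0, 5, -56]

PUSH -12 → -12
STORE 1  → (empty)
PUSH -7  → -7
PUSH 7   → -7 7
MUL      → -49
PUSH 2   → -49 2
GT       → 0
LOAD 1   → 0 -12
EQ       → 0
PUSH 27  → 0 27
SWAP     → 27 0
EQ       → 0
PUSH -56 → 0 -56
OVER     → 0 -56 0
PUSH 5   → 0 -56 0 5
ROT      → 0 0 5 -56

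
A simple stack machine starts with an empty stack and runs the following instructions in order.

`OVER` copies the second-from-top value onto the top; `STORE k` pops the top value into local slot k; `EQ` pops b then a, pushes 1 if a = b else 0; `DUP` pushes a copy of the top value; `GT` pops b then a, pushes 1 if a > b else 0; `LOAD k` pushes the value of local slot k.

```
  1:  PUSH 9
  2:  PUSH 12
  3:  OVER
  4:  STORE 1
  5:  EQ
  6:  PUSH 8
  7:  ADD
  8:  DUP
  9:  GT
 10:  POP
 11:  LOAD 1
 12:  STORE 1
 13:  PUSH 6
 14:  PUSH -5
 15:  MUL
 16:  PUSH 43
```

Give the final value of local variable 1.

PUSH 9  → [9]
PUSH 12 → [9, 12]
OVER    → [9, 12, 9]
STORE 1 → [9, 12]
EQ      → [0]
PUSH 8  → [0, 8]
ADD     → [8]
DUP     → [8, 8]
GT      → [0]
POP     → []
LOAD 1  → [9]
STORE 1 → []
PUSH 6  → [6]
PUSH -5 → [6, -5]
MUL     → [-30]
PUSH 43 → [-30, 43]

9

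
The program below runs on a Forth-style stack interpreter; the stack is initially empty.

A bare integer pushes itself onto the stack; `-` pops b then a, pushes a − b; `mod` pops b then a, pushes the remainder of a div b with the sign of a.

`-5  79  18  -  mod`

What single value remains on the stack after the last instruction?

-5

-5  -> [-5]
79  -> [-5, 79]
18  -> [-5, 79, 18]
-   -> [-5, 61]
mod -> [-5]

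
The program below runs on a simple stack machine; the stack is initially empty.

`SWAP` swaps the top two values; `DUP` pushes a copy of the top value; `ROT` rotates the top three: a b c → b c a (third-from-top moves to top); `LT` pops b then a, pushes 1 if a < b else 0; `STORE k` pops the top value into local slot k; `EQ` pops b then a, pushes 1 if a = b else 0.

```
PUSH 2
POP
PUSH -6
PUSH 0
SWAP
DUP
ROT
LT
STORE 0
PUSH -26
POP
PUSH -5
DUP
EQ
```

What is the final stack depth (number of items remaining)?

2

PUSH 2    2
POP       (empty)
PUSH -6   -6
PUSH 0    -6 0
SWAP      0 -6
DUP       0 -6 -6
ROT       -6 -6 0
LT        -6 1
STORE 0   -6
PUSH -26  -6 -26
POP       -6
PUSH -5   -6 -5
DUP       -6 -5 -5
EQ        -6 1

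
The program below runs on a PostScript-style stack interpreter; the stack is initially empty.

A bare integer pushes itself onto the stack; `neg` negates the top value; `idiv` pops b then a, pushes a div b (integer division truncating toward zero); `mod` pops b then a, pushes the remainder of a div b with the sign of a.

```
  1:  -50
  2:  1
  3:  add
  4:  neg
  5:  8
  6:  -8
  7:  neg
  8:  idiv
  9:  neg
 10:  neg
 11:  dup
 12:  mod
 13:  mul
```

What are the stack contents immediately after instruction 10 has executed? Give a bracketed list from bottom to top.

-50  : -50
1    : -50 1
add  : -49
neg  : 49
8    : 49 8
-8   : 49 8 -8
neg  : 49 8 8
idiv : 49 1
neg  : 49 -1
neg  : 49 1

[49, 1]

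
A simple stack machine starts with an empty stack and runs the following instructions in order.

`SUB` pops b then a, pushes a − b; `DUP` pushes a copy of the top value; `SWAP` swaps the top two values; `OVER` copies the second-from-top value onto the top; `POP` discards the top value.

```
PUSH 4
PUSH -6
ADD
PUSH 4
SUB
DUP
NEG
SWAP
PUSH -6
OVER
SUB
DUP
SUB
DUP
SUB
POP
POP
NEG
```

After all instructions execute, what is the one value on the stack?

-6

PUSH 4  → [4]
PUSH -6 → [4, -6]
ADD     → [-2]
PUSH 4  → [-2, 4]
SUB     → [-6]
DUP     → [-6, -6]
NEG     → [-6, 6]
SWAP    → [6, -6]
PUSH -6 → [6, -6, -6]
OVER    → [6, -6, -6, -6]
SUB     → [6, -6, 0]
DUP     → [6, -6, 0, 0]
SUB     → [6, -6, 0]
DUP     → [6, -6, 0, 0]
SUB     → [6, -6, 0]
POP     → [6, -6]
POP     → [6]
NEG     → [-6]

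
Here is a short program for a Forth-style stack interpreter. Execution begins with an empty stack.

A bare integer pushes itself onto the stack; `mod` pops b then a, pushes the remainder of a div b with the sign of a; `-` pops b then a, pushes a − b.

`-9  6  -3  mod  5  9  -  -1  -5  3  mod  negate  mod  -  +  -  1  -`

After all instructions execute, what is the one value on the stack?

-7

-9     → -9
6      → -9 6
-3     → -9 6 -3
mod    → -9 0
5      → -9 0 5
9      → -9 0 5 9
-      → -9 0 -4
-1     → -9 0 -4 -1
-5     → -9 0 -4 -1 -5
3      → -9 0 -4 -1 -5 3
mod    → -9 0 -4 -1 -2
negate → -9 0 -4 -1 2
mod    → -9 0 -4 -1
-      → -9 0 -3
+      → -9 -3
-      → -6
1      → -6 1
-      → -7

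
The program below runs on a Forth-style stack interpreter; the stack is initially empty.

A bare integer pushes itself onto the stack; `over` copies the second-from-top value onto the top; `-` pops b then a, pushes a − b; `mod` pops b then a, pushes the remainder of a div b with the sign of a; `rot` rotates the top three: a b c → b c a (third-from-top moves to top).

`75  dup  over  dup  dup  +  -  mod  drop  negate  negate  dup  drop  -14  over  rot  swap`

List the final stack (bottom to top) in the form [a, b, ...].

75     : [75]
dup    : [75, 75]
over   : [75, 75, 75]
dup    : [75, 75, 75, 75]
dup    : [75, 75, 75, 75, 75]
+      : [75, 75, 75, 150]
-      : [75, 75, -75]
mod    : [75, 0]
drop   : [75]
negate : [-75]
negate : [75]
dup    : [75, 75]
drop   : [75]
-14    : [75, -14]
over   : [75, -14, 75]
rot    : [-14, 75, 75]
swap   : [-14, 75, 75]

[-14, 75, 75]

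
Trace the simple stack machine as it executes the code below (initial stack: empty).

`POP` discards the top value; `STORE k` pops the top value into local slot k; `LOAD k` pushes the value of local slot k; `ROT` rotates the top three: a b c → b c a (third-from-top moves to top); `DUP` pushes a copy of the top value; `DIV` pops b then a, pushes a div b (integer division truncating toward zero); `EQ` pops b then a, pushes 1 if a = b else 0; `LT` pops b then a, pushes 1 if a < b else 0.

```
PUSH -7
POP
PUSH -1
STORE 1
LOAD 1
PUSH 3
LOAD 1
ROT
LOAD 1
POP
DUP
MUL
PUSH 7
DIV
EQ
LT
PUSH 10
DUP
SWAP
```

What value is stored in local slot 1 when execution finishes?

-1

PUSH -7 → -7
POP     → (empty)
PUSH -1 → -1
STORE 1 → (empty)
LOAD 1  → -1
PUSH 3  → -1 3
LOAD 1  → -1 3 -1
ROT     → 3 -1 -1
LOAD 1  → 3 -1 -1 -1
POP     → 3 -1 -1
DUP     → 3 -1 -1 -1
MUL     → 3 -1 1
PUSH 7  → 3 -1 1 7
DIV     → 3 -1 0
EQ      → 3 0
LT      → 0
PUSH 10 → 0 10
DUP     → 0 10 10
SWAP    → 0 10 10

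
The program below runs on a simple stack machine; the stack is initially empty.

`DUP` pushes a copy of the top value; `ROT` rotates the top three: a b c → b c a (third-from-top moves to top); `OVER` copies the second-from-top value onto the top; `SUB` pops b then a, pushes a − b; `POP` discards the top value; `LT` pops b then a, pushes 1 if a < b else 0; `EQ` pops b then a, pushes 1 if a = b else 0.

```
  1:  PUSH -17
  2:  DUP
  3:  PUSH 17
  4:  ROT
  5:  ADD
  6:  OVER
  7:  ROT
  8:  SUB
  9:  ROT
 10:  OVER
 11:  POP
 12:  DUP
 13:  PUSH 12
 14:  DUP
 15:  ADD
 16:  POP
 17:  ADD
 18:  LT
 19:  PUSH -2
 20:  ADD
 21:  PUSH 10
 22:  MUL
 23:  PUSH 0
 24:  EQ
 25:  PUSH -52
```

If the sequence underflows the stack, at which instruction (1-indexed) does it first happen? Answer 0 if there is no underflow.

9

PUSH -17  -17
DUP       -17 -17
PUSH 17   -17 -17 17
ROT       -17 17 -17
ADD       -17 0
OVER      -17 0 -17
ROT       0 -17 -17
SUB       0 0
ROT  — needs 3 operands, stack has 2 → underflow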